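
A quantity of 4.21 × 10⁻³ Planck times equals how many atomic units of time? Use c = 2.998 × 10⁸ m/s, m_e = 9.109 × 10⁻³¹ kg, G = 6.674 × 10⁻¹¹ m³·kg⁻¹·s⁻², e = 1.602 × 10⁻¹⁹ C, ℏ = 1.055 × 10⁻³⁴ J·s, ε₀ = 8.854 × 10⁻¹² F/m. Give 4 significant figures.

9.369 × 10⁻³⁰

Planck time: t_P = √(ℏG/c⁵) = 5.392 × 10⁻⁴⁴ s
atomic unit of time: τ_au = (4πε₀)²ℏ³/(m_e e⁴) = 2.423 × 10⁻¹⁷ s
4.21 × 10⁻³ × 5.392 × 10⁻⁴⁴ / 2.423 × 10⁻¹⁷ = 9.369 × 10⁻³⁰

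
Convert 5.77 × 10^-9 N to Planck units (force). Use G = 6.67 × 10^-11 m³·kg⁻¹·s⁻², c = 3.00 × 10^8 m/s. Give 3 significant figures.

4.75 × 10^-53

Planck force: F_P = c⁴/G = 1.21 × 10^44 N.
5.77 × 10^-9 / 1.21 × 10^44 = 4.75 × 10^-53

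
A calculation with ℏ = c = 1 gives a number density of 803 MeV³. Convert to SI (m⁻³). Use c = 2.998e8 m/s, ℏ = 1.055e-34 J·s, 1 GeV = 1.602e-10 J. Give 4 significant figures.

Number density is [L]⁻³ = [E]³/(ℏc)³.
1 GeV³ → 1/(ℏc)³ × (1 GeV in J)³ = 1.299e47 m⁻³.
Convert the energy scale: 803 MeV³ = 8.03e-7 GeV³.
Result: 8.03e-7 × 1.299e47 = 1.043e41 m⁻³.

1.043e41 m⁻³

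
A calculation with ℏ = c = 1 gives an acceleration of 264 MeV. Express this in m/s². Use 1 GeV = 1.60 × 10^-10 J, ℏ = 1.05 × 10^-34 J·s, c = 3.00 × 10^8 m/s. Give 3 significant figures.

Acceleration is [L]/[T]² = c·[E]/ℏ.
1 GeV → c/ℏ × (1 GeV in J) = 4.57 × 10^32 m/s².
Convert the energy scale: 264 MeV = 0.264 GeV.
Result: 0.264 × 4.57 × 10^32 = 1.21 × 10^32 m/s².

1.21 × 10^32 m/s²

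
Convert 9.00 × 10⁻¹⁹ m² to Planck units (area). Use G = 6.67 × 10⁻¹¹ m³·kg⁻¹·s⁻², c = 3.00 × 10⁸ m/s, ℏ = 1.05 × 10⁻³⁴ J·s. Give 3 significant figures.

3.47 × 10⁵¹

Planck area: A_P = ℏG/c³ = 2.59 × 10⁻⁷⁰ m².
9.00 × 10⁻¹⁹ / 2.59 × 10⁻⁷⁰ = 3.47 × 10⁵¹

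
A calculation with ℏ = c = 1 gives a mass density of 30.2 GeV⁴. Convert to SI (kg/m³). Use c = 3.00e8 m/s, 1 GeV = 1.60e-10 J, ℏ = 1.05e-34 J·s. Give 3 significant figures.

7.04e21 kg/m³

Mass density is [E]/(c²[L]³) = [E]⁴/(ℏ³c⁵).
1 GeV⁴ → 1/(ℏ³c⁵) × (1 GeV in J)⁴ = 2.33e20 kg/m³.
Result: 30.2 × 2.33e20 = 7.04e21 kg/m³.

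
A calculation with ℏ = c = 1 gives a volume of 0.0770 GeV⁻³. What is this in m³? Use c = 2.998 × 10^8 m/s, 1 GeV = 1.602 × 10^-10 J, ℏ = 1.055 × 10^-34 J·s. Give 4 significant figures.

5.926 × 10^-49 m³

Volume is [L]³ = [E]⁻³·(ℏc)³.
1 GeV⁻³ → (ℏc)³ × (1 GeV in J)⁻³ = 7.696 × 10^-48 m³.
Result: 0.0770 × 7.696 × 10^-48 = 5.926 × 10^-49 m³.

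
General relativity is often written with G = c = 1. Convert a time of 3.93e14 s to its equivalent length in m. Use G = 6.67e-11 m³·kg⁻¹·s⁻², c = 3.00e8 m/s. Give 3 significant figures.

1.18e23 m

Time → length via c.
3.93e14 s × (c) = 1.18e23 m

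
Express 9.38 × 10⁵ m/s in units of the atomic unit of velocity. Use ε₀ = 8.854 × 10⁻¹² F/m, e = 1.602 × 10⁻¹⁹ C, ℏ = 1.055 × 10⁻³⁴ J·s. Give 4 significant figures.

0.4290

atomic unit of velocity: v_au = e²/(4πε₀ℏ) = 2.186 × 10⁶ m/s.
9.38 × 10⁵ / 2.186 × 10⁶ = 0.4290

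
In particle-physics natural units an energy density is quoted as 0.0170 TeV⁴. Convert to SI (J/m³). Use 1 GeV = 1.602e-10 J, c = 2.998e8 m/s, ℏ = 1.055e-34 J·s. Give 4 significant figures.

[E]/[L]³ = [E]⁴/(ℏc)³; restore (ℏc)⁻³.
1 GeV⁴ → 1/(ℏc)³ × (1 GeV in J)⁴ = 2.082e37 J/m³.
Convert the energy scale: 0.0170 TeV⁴ = 1.70e10 GeV⁴.
Result: 1.70e10 × 2.082e37 = 3.539e47 J/m³.

3.539e47 J/m³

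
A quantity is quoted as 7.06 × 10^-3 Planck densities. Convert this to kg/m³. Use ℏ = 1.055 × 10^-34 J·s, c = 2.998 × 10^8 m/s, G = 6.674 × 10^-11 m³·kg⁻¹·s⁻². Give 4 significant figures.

One Planck density: ρ_P = c⁵/(ℏG²) = 5.154 × 10^96 kg/m³.
7.06 × 10^-3 × 5.154 × 10^96 kg/m³ = 3.639 × 10^94 kg/m³

3.639 × 10^94 kg/m³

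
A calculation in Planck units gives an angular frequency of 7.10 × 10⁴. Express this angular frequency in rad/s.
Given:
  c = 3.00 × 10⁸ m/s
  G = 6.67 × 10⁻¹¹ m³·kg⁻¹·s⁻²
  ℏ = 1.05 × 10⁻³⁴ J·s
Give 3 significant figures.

One Planck angular frequency: ω_P = √(c⁵/(ℏG)) = 1.86 × 10⁴³ rad/s.
7.10 × 10⁴ × 1.86 × 10⁴³ rad/s = 1.32 × 10⁴⁸ rad/s

1.32 × 10⁴⁸ rad/s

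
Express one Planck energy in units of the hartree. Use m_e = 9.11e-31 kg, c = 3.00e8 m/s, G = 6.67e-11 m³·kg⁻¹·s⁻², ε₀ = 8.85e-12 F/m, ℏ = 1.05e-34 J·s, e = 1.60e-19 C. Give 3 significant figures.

4.47e26

Planck energy: E_P = √(ℏc⁵/G) = 1.96e9 J
hartree: E_h = m_e e⁴/(4πε₀ℏ)² = 4.38e-18 J
ratio = 1.96e9 / 4.38e-18 = 4.47e26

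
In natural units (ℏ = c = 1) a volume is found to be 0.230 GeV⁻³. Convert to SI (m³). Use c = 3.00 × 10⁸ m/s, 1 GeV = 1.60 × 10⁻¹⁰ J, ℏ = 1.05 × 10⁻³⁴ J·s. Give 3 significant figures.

Volume is [L]³ = [E]⁻³·(ℏc)³.
1 GeV⁻³ → (ℏc)³ × (1 GeV in J)⁻³ = 7.63 × 10⁻⁴⁸ m³.
Result: 0.230 × 7.63 × 10⁻⁴⁸ = 1.76 × 10⁻⁴⁸ m³.

1.76 × 10⁻⁴⁸ m³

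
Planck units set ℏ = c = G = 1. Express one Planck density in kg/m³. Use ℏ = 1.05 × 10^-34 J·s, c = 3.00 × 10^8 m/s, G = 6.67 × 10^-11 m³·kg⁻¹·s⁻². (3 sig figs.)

5.20 × 10^96 kg/m³

From ℏ = c = G = 1 the density scale is ρ_P = c⁵/(ℏG²).
  = 2.43 × 10^42 / 4.67 × 10^-55
  = 5.20 × 10^96 kg/m³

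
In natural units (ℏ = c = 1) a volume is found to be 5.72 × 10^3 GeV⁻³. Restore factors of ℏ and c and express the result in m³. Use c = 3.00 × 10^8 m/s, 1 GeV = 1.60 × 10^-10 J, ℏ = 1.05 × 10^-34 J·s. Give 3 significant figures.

4.36 × 10^-44 m³

Volume is [L]³ = [E]⁻³·(ℏc)³.
1 GeV⁻³ → (ℏc)³ × (1 GeV in J)⁻³ = 7.63 × 10^-48 m³.
Result: 5.72 × 10^3 × 7.63 × 10^-48 = 4.36 × 10^-44 m³.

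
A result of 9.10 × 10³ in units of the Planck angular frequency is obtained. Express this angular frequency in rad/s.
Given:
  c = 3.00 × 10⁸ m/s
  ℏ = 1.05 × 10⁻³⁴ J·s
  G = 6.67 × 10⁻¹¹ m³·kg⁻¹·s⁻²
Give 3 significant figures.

1.70 × 10⁴⁷ rad/s

One Planck angular frequency: ω_P = √(c⁵/(ℏG)) = 1.86 × 10⁴³ rad/s.
9.10 × 10³ × 1.86 × 10⁴³ rad/s = 1.70 × 10⁴⁷ rad/s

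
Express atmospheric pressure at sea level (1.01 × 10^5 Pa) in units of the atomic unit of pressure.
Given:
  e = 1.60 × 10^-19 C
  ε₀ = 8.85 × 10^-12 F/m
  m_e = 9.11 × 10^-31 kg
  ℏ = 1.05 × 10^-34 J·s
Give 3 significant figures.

atomic unit of pressure: P_au = E_h/a₀³ = m_e⁴e¹⁰/((4πε₀)⁵ℏ⁸) = 3.01 × 10^13 Pa.
1.01 × 10^5 / 3.01 × 10^13 = 3.35 × 10^-9

3.35 × 10^-9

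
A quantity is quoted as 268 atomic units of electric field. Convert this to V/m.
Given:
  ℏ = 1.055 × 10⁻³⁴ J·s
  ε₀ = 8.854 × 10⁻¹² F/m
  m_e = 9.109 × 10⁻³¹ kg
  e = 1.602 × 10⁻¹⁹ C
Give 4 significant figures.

1.375 × 10¹⁴ V/m

One atomic unit of electric field: E_au = E_h/(e a₀) = m_e²e⁵/((4πε₀)³ℏ⁴) = 5.131 × 10¹¹ V/m.
268 × 5.131 × 10¹¹ V/m = 1.375 × 10¹⁴ V/m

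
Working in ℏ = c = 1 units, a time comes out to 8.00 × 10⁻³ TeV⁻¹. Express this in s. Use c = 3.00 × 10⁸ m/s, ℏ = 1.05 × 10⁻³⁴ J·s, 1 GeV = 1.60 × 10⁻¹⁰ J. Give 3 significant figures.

A time is [E]⁻¹ in ℏ=c=1; restore one factor of ℏ.
1 GeV⁻¹ → ℏ × (1 GeV in J)⁻¹ = 6.56 × 10⁻²⁵ s.
Convert the energy scale: 8.00 × 10⁻³ TeV⁻¹ = 8.00 × 10⁻⁶ GeV⁻¹.
Result: 8.00 × 10⁻⁶ × 6.56 × 10⁻²⁵ = 5.25 × 10⁻³⁰ s.

5.25 × 10⁻³⁰ s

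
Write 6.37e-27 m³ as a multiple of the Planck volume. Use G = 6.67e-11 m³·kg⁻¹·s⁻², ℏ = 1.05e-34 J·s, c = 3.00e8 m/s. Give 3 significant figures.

1.52e78

Planck volume: V_P = (ℏG/c³)^(3/2) = 4.18e-105 m³.
6.37e-27 / 4.18e-105 = 1.52e78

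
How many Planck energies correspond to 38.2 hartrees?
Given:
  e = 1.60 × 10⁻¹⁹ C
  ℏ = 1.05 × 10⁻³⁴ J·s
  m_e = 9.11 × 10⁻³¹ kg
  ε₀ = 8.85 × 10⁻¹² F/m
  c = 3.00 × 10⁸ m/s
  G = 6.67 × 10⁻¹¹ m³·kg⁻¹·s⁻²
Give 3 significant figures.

8.55 × 10⁻²⁶

hartree: E_h = m_e e⁴/(4πε₀ℏ)² = 4.38 × 10⁻¹⁸ J
Planck energy: E_P = √(ℏc⁵/G) = 1.96 × 10⁹ J
38.2 × 4.38 × 10⁻¹⁸ / 1.96 × 10⁹ = 8.55 × 10⁻²⁶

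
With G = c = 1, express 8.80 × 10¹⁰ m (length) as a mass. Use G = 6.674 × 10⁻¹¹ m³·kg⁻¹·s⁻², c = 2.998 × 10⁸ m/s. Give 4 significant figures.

1.185 × 10³⁸ kg

Length → mass via c²/G.
8.80 × 10¹⁰ m × (c²/G) = 1.185 × 10³⁸ kg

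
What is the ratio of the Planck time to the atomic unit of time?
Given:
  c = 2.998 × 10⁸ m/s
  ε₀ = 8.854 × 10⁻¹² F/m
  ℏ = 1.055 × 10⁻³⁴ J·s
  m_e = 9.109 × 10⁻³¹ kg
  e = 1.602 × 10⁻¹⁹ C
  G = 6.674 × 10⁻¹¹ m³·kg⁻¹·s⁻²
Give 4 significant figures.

Planck time: t_P = √(ℏG/c⁵) = 5.392 × 10⁻⁴⁴ s
atomic unit of time: τ_au = (4πε₀)²ℏ³/(m_e e⁴) = 2.423 × 10⁻¹⁷ s
ratio = 5.392 × 10⁻⁴⁴ / 2.423 × 10⁻¹⁷ = 2.225 × 10⁻²⁷

2.225 × 10⁻²⁷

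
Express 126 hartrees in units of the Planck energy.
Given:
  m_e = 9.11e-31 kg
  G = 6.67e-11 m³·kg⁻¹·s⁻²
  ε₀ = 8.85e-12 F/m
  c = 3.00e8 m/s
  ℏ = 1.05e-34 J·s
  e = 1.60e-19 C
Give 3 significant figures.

hartree: E_h = m_e e⁴/(4πε₀ℏ)² = 4.38e-18 J
Planck energy: E_P = √(ℏc⁵/G) = 1.96e9 J
126 × 4.38e-18 / 1.96e9 = 2.82e-25

2.82e-25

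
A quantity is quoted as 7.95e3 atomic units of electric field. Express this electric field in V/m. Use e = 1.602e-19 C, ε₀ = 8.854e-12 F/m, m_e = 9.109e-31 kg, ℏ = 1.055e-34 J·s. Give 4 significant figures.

4.079e15 V/m

One atomic unit of electric field: E_au = E_h/(e a₀) = m_e²e⁵/((4πε₀)³ℏ⁴) = 5.131e11 V/m.
7.95e3 × 5.131e11 V/m = 4.079e15 V/m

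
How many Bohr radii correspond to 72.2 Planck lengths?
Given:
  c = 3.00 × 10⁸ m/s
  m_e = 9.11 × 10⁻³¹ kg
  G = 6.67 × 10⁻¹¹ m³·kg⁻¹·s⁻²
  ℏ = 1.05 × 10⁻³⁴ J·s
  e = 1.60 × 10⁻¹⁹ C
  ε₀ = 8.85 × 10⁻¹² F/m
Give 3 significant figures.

2.21 × 10⁻²³

Planck length: ℓ_P = √(ℏG/c³) = 1.61 × 10⁻³⁵ m
Bohr radius: a₀ = 4πε₀ℏ²/(m_e e²) = 5.26 × 10⁻¹¹ m
72.2 × 1.61 × 10⁻³⁵ / 5.26 × 10⁻¹¹ = 2.21 × 10⁻²³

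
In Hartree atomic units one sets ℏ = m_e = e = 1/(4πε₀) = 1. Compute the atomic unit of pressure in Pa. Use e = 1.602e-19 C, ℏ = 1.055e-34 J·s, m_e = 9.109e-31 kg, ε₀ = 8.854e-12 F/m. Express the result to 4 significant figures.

P_au = E_h/a₀³ = m_e⁴e¹⁰/((4πε₀)⁵ℏ⁸)
E_h = 4.354e-18 J
a₀ = 5.297e-11 m
E_h/a₀³ = 2.929e13 Pa

2.929e13 Pa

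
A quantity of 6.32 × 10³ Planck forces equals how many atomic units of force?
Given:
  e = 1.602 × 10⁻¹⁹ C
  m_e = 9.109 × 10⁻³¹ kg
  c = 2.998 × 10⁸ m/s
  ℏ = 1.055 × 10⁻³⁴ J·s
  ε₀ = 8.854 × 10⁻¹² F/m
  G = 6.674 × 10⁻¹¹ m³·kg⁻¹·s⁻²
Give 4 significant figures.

9.307 × 10⁵⁴

Planck force: F_P = c⁴/G = 1.210 × 10⁴⁴ N
atomic unit of force: F_au = E_h/a₀ = m_e²e⁶/((4πε₀)³ℏ⁴) = 8.220 × 10⁻⁸ N
6.32 × 10³ × 1.210 × 10⁴⁴ / 8.220 × 10⁻⁸ = 9.307 × 10⁵⁴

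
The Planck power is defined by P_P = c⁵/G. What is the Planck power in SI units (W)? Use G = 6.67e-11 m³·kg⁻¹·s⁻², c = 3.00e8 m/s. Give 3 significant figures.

P_P = c⁵/G
  = 2.43e42 / 6.67e-11
  = 3.64e52 W

3.64e52 W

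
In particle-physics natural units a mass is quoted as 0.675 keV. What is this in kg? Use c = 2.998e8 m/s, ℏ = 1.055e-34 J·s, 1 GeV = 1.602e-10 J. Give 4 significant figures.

1.203e-33 kg

Mass is [E]/c²; divide by c².
1 GeV → 1/c² × (1 GeV in J) = 1.782e-27 kg.
Convert the energy scale: 0.675 keV = 6.75e-7 GeV.
Result: 6.75e-7 × 1.782e-27 = 1.203e-33 kg.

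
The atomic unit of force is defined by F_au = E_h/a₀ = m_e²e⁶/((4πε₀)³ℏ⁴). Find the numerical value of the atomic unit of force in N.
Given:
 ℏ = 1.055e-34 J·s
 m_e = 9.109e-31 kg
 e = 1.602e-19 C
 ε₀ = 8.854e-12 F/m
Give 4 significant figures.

F_au = E_h/a₀ = m_e²e⁶/((4πε₀)³ℏ⁴)
E_h = 4.354e-18 J
a₀ = 5.297e-11 m
E_h/a₀ = 8.220e-8 N

8.220e-8 N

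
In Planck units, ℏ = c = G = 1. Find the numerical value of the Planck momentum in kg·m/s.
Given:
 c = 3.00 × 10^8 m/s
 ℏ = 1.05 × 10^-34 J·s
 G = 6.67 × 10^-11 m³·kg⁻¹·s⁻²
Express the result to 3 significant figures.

6.52 kg·m/s

Dimensional analysis gives p_P = √(ℏc³/G).
  = √(42.5)
  = 6.52 kg·m/s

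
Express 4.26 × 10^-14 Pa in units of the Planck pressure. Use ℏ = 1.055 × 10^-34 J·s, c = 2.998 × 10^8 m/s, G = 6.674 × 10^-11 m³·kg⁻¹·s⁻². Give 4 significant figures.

9.196 × 10^-128

Planck pressure: p_P = c⁷/(ℏG²) = 4.632 × 10^113 Pa.
4.26 × 10^-14 / 4.632 × 10^113 = 9.196 × 10^-128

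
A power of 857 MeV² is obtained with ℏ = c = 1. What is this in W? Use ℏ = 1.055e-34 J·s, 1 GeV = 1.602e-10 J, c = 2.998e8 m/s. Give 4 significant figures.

Power is [E]/[T] = [E]²/ℏ.
1 GeV² → 1/ℏ × (1 GeV in J)² = 2.433e14 W.
Convert the energy scale: 857 MeV² = 8.57e-4 GeV².
Result: 8.57e-4 × 2.433e14 = 2.085e11 W.

2.085e11 W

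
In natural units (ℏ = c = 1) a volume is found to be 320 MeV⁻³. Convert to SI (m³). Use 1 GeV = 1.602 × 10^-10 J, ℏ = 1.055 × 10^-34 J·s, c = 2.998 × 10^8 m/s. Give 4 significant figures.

2.463 × 10^-36 m³

Volume is [L]³ = [E]⁻³·(ℏc)³.
1 GeV⁻³ → (ℏc)³ × (1 GeV in J)⁻³ = 7.696 × 10^-48 m³.
Convert the energy scale: 320 MeV⁻³ = 3.20 × 10^11 GeV⁻³.
Result: 3.20 × 10^11 × 7.696 × 10^-48 = 2.463 × 10^-36 m³.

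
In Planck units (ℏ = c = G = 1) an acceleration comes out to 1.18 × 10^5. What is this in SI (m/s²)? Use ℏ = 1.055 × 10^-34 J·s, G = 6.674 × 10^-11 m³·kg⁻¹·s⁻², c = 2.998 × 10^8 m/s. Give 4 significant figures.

One Planck acceleration: a_P = √(c⁷/(ℏG)) = 5.560 × 10^51 m/s².
1.18 × 10^5 × 5.560 × 10^51 m/s² = 6.561 × 10^56 m/s²

6.561 × 10^56 m/s²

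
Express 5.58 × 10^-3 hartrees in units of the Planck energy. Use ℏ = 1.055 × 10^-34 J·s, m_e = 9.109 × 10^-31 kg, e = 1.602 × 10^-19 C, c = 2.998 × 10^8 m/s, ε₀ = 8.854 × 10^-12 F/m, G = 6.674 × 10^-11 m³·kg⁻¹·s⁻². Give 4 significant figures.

1.242 × 10^-29

hartree: E_h = m_e e⁴/(4πε₀ℏ)² = 4.354 × 10^-18 J
Planck energy: E_P = √(ℏc⁵/G) = 1.957 × 10^9 J
5.58 × 10^-3 × 4.354 × 10^-18 / 1.957 × 10^9 = 1.242 × 10^-29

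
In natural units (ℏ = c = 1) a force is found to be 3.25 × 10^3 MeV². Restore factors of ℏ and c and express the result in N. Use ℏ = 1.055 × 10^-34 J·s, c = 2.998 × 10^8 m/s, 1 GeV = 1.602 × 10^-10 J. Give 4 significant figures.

Force is [E]/[L] = [E]²/(ℏc); restore (ℏc)⁻¹.
1 GeV² → 1/(ℏc) × (1 GeV in J)² = 8.114 × 10^5 N.
Convert the energy scale: 3.25 × 10^3 MeV² = 3.25 × 10^-3 GeV².
Result: 3.25 × 10^-3 × 8.114 × 10^5 = 2.637 × 10^3 N.

2.637 × 10^3 N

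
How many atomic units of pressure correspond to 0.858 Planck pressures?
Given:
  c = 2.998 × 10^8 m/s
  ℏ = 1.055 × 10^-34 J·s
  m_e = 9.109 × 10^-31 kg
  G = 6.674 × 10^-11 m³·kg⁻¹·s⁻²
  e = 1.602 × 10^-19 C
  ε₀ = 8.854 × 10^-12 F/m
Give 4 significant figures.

1.357 × 10^100

Planck pressure: p_P = c⁷/(ℏG²) = 4.632 × 10^113 Pa
atomic unit of pressure: P_au = E_h/a₀³ = m_e⁴e¹⁰/((4πε₀)⁵ℏ⁸) = 2.929 × 10^13 Pa
0.858 × 4.632 × 10^113 / 2.929 × 10^13 = 1.357 × 10^100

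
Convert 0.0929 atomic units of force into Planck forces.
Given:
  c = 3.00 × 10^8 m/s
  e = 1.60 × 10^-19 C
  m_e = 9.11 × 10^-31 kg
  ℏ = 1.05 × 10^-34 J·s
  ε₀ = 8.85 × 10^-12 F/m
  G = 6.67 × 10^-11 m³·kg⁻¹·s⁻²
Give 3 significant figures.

atomic unit of force: F_au = E_h/a₀ = m_e²e⁶/((4πε₀)³ℏ⁴) = 8.33 × 10^-8 N
Planck force: F_P = c⁴/G = 1.21 × 10^44 N
0.0929 × 8.33 × 10^-8 / 1.21 × 10^44 = 6.37 × 10^-53

6.37 × 10^-53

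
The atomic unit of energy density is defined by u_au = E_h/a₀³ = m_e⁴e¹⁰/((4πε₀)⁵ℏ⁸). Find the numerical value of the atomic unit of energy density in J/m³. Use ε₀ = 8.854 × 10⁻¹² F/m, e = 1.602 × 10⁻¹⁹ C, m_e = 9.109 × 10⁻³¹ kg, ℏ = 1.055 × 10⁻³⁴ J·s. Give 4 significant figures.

u_au = E_h/a₀³ = m_e⁴e¹⁰/((4πε₀)⁵ℏ⁸)
E_h = 4.354 × 10⁻¹⁸ J
a₀ = 5.297 × 10⁻¹¹ m
E_h/a₀³ = 2.929 × 10¹³ J/m³

2.929 × 10¹³ J/m³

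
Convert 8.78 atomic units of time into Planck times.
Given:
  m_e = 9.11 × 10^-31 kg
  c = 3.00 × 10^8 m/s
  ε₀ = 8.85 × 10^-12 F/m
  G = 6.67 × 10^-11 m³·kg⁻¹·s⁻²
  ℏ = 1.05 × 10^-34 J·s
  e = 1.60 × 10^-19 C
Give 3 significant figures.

3.92 × 10^27

atomic unit of time: τ_au = (4πε₀)²ℏ³/(m_e e⁴) = 2.40 × 10^-17 s
Planck time: t_P = √(ℏG/c⁵) = 5.37 × 10^-44 s
8.78 × 2.40 × 10^-17 / 5.37 × 10^-44 = 3.92 × 10^27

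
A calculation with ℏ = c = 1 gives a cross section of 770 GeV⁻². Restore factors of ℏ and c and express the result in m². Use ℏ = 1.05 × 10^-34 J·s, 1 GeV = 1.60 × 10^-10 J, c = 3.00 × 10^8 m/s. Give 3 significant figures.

Area is [L]² = [E]⁻²·(ℏc)²; restore (ℏc)².
1 GeV⁻² → (ℏc)² × (1 GeV in J)⁻² = 3.88 × 10^-32 m².
Result: 770 × 3.88 × 10^-32 = 2.98 × 10^-29 m².

2.98 × 10^-29 m²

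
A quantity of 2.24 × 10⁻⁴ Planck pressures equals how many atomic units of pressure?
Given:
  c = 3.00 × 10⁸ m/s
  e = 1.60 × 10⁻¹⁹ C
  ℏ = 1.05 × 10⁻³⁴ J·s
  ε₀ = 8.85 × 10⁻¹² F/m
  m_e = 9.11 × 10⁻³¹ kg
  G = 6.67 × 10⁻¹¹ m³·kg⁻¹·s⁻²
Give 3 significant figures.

3.48 × 10⁹⁶

Planck pressure: p_P = c⁷/(ℏG²) = 4.68 × 10¹¹³ Pa
atomic unit of pressure: P_au = E_h/a₀³ = m_e⁴e¹⁰/((4πε₀)⁵ℏ⁸) = 3.01 × 10¹³ Pa
2.24 × 10⁻⁴ × 4.68 × 10¹¹³ / 3.01 × 10¹³ = 3.48 × 10⁹⁶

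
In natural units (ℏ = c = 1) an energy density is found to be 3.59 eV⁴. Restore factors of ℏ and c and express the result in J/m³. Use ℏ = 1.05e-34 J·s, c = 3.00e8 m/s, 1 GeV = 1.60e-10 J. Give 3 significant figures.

75.3 J/m³

[E]/[L]³ = [E]⁴/(ℏc)³; restore (ℏc)⁻³.
1 GeV⁴ → 1/(ℏc)³ × (1 GeV in J)⁴ = 2.10e37 J/m³.
Convert the energy scale: 3.59 eV⁴ = 3.59e-36 GeV⁴.
Result: 3.59e-36 × 2.10e37 = 75.3 J/m³.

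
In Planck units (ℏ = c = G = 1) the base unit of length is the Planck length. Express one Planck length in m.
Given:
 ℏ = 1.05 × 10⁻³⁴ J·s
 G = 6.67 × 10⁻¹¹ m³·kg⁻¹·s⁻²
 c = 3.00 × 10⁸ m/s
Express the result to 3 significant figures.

ℓ_P = √(ℏG/c³)
  = √(2.59 × 10⁻⁷⁰)
  = 1.61 × 10⁻³⁵ m

1.61 × 10⁻³⁵ m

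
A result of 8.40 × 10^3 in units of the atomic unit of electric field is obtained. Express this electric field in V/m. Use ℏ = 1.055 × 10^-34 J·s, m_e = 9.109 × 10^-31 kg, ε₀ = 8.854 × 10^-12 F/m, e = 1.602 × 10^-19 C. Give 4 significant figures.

One atomic unit of electric field: E_au = E_h/(e a₀) = m_e²e⁵/((4πε₀)³ℏ⁴) = 5.131 × 10^11 V/m.
8.40 × 10^3 × 5.131 × 10^11 V/m = 4.310 × 10^15 V/m

4.310 × 10^15 V/m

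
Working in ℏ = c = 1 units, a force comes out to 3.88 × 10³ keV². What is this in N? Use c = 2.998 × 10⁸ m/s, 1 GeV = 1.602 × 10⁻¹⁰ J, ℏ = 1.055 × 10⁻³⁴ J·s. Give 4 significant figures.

3.148 × 10⁻³ N

Force is [E]/[L] = [E]²/(ℏc); restore (ℏc)⁻¹.
1 GeV² → 1/(ℏc) × (1 GeV in J)² = 8.114 × 10⁵ N.
Convert the energy scale: 3.88 × 10³ keV² = 3.88 × 10⁻⁹ GeV².
Result: 3.88 × 10⁻⁹ × 8.114 × 10⁵ = 3.148 × 10⁻³ N.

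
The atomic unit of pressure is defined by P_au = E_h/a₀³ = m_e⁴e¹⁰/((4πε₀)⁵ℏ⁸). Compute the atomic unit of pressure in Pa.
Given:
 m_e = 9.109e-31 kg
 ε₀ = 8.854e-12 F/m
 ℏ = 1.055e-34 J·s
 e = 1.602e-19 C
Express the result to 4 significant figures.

2.929e13 Pa

P_au = E_h/a₀³ = m_e⁴e¹⁰/((4πε₀)⁵ℏ⁸)
E_h = 4.354e-18 J
a₀ = 5.297e-11 m
E_h/a₀³ = 2.929e13 Pa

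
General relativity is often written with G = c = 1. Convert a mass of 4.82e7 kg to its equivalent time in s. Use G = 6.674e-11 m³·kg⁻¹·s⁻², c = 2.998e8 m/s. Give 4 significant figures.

Mass → time via G/c³.
4.82e7 kg × (G/c³) = 1.194e-28 s

1.194e-28 s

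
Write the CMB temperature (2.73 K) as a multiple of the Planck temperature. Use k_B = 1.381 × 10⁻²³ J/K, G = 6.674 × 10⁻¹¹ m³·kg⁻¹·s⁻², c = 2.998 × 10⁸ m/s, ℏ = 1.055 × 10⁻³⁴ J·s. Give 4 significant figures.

1.927 × 10⁻³²

Planck temperature: T_P = √(ℏc⁵/G) / k_B = 1.417 × 10³² K.
2.73 / 1.417 × 10³² = 1.927 × 10⁻³²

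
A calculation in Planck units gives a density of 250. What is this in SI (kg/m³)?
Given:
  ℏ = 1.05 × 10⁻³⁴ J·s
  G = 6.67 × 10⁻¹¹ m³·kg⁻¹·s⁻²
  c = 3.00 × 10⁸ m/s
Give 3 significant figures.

One Planck density: ρ_P = c⁵/(ℏG²) = 5.20 × 10⁹⁶ kg/m³.
250 × 5.20 × 10⁹⁶ kg/m³ = 1.30 × 10⁹⁹ kg/m³

1.30 × 10⁹⁹ kg/m³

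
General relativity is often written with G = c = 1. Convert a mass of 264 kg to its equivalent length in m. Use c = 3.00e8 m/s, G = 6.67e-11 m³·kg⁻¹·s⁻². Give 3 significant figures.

In G = c = 1 units mass has dimensions of length; the conversion factor is G/c².
264 kg × (G/c²) = 1.96e-25 m

1.96e-25 m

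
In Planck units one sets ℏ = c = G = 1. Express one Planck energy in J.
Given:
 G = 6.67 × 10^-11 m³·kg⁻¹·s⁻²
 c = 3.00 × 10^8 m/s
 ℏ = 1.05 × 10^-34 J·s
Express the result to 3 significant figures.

1.96 × 10^9 J

E_P = √(ℏc⁵/G)
  = √(3.83 × 10^18)
  = 1.96 × 10^9 J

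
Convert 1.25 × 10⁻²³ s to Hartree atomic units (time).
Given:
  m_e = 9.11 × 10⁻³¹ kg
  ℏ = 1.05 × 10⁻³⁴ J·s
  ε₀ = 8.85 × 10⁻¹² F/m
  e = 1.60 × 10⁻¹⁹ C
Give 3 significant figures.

5.21 × 10⁻⁷

atomic unit of time: τ_au = (4πε₀)²ℏ³/(m_e e⁴) = 2.40 × 10⁻¹⁷ s.
1.25 × 10⁻²³ / 2.40 × 10⁻¹⁷ = 5.21 × 10⁻⁷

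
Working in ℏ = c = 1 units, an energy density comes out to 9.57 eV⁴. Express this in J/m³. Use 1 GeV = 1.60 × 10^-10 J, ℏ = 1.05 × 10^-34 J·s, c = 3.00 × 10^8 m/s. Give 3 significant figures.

201 J/m³

[E]/[L]³ = [E]⁴/(ℏc)³; restore (ℏc)⁻³.
1 GeV⁴ → 1/(ℏc)³ × (1 GeV in J)⁴ = 2.10 × 10^37 J/m³.
Convert the energy scale: 9.57 eV⁴ = 9.57 × 10^-36 GeV⁴.
Result: 9.57 × 10^-36 × 2.10 × 10^37 = 201 J/m³.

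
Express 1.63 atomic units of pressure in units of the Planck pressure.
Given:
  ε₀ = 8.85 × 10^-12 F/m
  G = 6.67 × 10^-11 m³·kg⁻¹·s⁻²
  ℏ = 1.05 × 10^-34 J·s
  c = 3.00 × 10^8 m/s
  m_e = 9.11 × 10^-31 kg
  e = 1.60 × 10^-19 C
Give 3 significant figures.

1.05 × 10^-100

atomic unit of pressure: P_au = E_h/a₀³ = m_e⁴e¹⁰/((4πε₀)⁵ℏ⁸) = 3.01 × 10^13 Pa
Planck pressure: p_P = c⁷/(ℏG²) = 4.68 × 10^113 Pa
1.63 × 3.01 × 10^13 / 4.68 × 10^113 = 1.05 × 10^-100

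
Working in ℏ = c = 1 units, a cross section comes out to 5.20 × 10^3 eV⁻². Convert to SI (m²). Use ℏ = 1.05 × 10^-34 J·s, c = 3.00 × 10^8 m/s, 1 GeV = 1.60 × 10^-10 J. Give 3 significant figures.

Area is [L]² = [E]⁻²·(ℏc)²; restore (ℏc)².
1 GeV⁻² → (ℏc)² × (1 GeV in J)⁻² = 3.88 × 10^-32 m².
Convert the energy scale: 5.20 × 10^3 eV⁻² = 5.20 × 10^21 GeV⁻².
Result: 5.20 × 10^21 × 3.88 × 10^-32 = 2.02 × 10^-10 m².

2.02 × 10^-10 m²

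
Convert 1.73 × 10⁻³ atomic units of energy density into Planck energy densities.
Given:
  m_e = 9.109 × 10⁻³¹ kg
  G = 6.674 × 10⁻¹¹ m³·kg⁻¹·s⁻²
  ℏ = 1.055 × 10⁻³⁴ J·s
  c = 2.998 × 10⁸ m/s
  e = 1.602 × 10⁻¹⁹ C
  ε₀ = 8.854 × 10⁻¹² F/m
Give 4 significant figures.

atomic unit of energy density: u_au = E_h/a₀³ = m_e⁴e¹⁰/((4πε₀)⁵ℏ⁸) = 2.929 × 10¹³ J/m³
Planck energy density: u_P = c⁷/(ℏG²) = 4.632 × 10¹¹³ J/m³
1.73 × 10⁻³ × 2.929 × 10¹³ / 4.632 × 10¹¹³ = 1.094 × 10⁻¹⁰³

1.094 × 10⁻¹⁰³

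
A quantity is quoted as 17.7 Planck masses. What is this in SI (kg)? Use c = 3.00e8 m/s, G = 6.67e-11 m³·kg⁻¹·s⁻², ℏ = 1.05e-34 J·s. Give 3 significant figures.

3.85e-7 kg

One Planck mass: m_P = √(ℏc/G) = 2.17e-8 kg.
17.7 × 2.17e-8 kg = 3.85e-7 kg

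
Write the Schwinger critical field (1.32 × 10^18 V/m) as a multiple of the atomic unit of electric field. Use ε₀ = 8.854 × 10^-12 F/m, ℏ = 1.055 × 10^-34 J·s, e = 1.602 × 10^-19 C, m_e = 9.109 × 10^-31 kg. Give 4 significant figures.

atomic unit of electric field: E_au = E_h/(e a₀) = m_e²e⁵/((4πε₀)³ℏ⁴) = 5.131 × 10^11 V/m.
1.32 × 10^18 / 5.131 × 10^11 = 2.573 × 10^6

2.573 × 10^6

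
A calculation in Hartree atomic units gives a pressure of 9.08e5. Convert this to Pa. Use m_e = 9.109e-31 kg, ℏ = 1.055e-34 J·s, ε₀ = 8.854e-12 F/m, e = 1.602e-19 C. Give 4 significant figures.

2.660e19 Pa

One atomic unit of pressure: P_au = E_h/a₀³ = m_e⁴e¹⁰/((4πε₀)⁵ℏ⁸) = 2.929e13 Pa.
9.08e5 × 2.929e13 Pa = 2.660e19 Pa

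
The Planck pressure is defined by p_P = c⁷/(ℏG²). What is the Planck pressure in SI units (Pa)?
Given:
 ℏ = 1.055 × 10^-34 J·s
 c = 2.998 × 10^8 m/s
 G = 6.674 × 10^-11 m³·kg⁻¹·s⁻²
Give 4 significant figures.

p_P = c⁷/(ℏG²)
  = 2.177 × 10^59 / 4.699 × 10^-55
  = 4.632 × 10^113 Pa

4.632 × 10^113 Pa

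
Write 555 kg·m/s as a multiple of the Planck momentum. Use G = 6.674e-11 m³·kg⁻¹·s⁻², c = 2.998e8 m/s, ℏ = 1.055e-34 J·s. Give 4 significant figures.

85.04

Planck momentum: p_P = √(ℏc³/G) = 6.527 kg·m/s.
555 / 6.527 = 85.04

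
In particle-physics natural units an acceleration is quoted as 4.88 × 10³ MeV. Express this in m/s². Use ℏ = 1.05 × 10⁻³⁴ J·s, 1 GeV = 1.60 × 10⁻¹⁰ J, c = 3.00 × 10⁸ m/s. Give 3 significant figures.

2.23 × 10³³ m/s²

Acceleration is [L]/[T]² = c·[E]/ℏ.
1 GeV → c/ℏ × (1 GeV in J) = 4.57 × 10³² m/s².
Convert the energy scale: 4.88 × 10³ MeV = 4.88 GeV.
Result: 4.88 × 4.57 × 10³² = 2.23 × 10³³ m/s².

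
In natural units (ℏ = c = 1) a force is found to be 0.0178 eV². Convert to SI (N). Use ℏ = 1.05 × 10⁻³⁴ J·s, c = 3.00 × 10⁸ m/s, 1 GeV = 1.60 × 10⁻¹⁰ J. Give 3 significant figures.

1.45 × 10⁻¹⁴ N

Force is [E]/[L] = [E]²/(ℏc); restore (ℏc)⁻¹.
1 GeV² → 1/(ℏc) × (1 GeV in J)² = 8.13 × 10⁵ N.
Convert the energy scale: 0.0178 eV² = 1.78 × 10⁻²⁰ GeV².
Result: 1.78 × 10⁻²⁰ × 8.13 × 10⁵ = 1.45 × 10⁻¹⁴ N.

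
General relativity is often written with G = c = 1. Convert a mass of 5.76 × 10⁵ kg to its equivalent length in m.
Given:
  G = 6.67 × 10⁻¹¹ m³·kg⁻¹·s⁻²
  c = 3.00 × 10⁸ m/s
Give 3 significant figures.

In G = c = 1 units mass has dimensions of length; the conversion factor is G/c².
5.76 × 10⁵ kg × (G/c²) = 4.27 × 10⁻²² m

4.27 × 10⁻²² m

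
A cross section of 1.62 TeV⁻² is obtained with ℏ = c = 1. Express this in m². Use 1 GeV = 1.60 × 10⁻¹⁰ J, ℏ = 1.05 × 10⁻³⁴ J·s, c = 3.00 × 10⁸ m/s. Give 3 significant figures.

Area is [L]² = [E]⁻²·(ℏc)²; restore (ℏc)².
1 GeV⁻² → (ℏc)² × (1 GeV in J)⁻² = 3.88 × 10⁻³² m².
Convert the energy scale: 1.62 TeV⁻² = 1.62 × 10⁻⁶ GeV⁻².
Result: 1.62 × 10⁻⁶ × 3.88 × 10⁻³² = 6.28 × 10⁻³⁸ m².

6.28 × 10⁻³⁸ m²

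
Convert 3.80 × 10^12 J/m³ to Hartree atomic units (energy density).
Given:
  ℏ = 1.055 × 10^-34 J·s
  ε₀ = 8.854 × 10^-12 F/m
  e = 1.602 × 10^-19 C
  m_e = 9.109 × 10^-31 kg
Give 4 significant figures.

0.1297

atomic unit of energy density: u_au = E_h/a₀³ = m_e⁴e¹⁰/((4πε₀)⁵ℏ⁸) = 2.929 × 10^13 J/m³.
3.80 × 10^12 / 2.929 × 10^13 = 0.1297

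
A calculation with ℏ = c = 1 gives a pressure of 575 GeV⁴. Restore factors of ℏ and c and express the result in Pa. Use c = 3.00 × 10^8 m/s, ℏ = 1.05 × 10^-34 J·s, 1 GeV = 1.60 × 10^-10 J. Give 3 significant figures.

Pressure is [E]/[L]³ = [E]⁴/(ℏc)³.
1 GeV⁴ → 1/(ℏc)³ × (1 GeV in J)⁴ = 2.10 × 10^37 Pa.
Result: 575 × 2.10 × 10^37 = 1.21 × 10^40 Pa.

1.21 × 10^40 Pa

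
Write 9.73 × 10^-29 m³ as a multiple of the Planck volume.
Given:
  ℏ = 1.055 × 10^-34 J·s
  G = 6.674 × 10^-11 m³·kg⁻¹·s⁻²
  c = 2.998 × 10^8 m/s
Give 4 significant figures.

Planck volume: V_P = (ℏG/c³)^(3/2) = 4.224 × 10^-105 m³.
9.73 × 10^-29 / 4.224 × 10^-105 = 2.304 × 10^76

2.304 × 10^76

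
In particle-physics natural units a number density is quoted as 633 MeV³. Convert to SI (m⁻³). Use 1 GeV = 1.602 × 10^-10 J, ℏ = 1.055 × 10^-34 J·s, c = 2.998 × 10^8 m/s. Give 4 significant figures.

Number density is [L]⁻³ = [E]³/(ℏc)³.
1 GeV³ → 1/(ℏc)³ × (1 GeV in J)³ = 1.299 × 10^47 m⁻³.
Convert the energy scale: 633 MeV³ = 6.33 × 10^-7 GeV³.
Result: 6.33 × 10^-7 × 1.299 × 10^47 = 8.225 × 10^40 m⁻³.

8.225 × 10^40 m⁻³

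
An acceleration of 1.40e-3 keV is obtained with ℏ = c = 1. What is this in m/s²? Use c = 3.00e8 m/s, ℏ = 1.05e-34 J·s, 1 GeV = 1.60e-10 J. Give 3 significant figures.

6.40e23 m/s²

Acceleration is [L]/[T]² = c·[E]/ℏ.
1 GeV → c/ℏ × (1 GeV in J) = 4.57e32 m/s².
Convert the energy scale: 1.40e-3 keV = 1.40e-9 GeV.
Result: 1.40e-9 × 4.57e32 = 6.40e23 m/s².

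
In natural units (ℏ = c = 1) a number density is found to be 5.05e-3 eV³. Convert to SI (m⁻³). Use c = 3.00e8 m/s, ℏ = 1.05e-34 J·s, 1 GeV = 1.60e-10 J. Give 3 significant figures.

Number density is [L]⁻³ = [E]³/(ℏc)³.
1 GeV³ → 1/(ℏc)³ × (1 GeV in J)³ = 1.31e47 m⁻³.
Convert the energy scale: 5.05e-3 eV³ = 5.05e-30 GeV³.
Result: 5.05e-30 × 1.31e47 = 6.62e17 m⁻³.

6.62e17 m⁻³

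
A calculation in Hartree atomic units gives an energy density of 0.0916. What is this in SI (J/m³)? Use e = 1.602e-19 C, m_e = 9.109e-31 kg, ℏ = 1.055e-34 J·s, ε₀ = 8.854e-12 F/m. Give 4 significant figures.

2.683e12 J/m³

One atomic unit of energy density: u_au = E_h/a₀³ = m_e⁴e¹⁰/((4πε₀)⁵ℏ⁸) = 2.929e13 J/m³.
0.0916 × 2.929e13 J/m³ = 2.683e12 J/m³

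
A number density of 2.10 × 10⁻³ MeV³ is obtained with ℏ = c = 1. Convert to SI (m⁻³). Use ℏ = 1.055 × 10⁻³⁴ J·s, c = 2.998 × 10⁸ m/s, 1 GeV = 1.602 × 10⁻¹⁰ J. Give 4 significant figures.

2.729 × 10³⁵ m⁻³

Number density is [L]⁻³ = [E]³/(ℏc)³.
1 GeV³ → 1/(ℏc)³ × (1 GeV in J)³ = 1.299 × 10⁴⁷ m⁻³.
Convert the energy scale: 2.10 × 10⁻³ MeV³ = 2.10 × 10⁻¹² GeV³.
Result: 2.10 × 10⁻¹² × 1.299 × 10⁴⁷ = 2.729 × 10³⁵ m⁻³.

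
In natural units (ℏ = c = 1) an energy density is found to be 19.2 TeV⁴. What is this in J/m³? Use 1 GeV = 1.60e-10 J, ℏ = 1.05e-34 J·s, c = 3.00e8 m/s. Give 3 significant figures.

4.03e50 J/m³

[E]/[L]³ = [E]⁴/(ℏc)³; restore (ℏc)⁻³.
1 GeV⁴ → 1/(ℏc)³ × (1 GeV in J)⁴ = 2.10e37 J/m³.
Convert the energy scale: 19.2 TeV⁴ = 1.92e13 GeV⁴.
Result: 1.92e13 × 2.10e37 = 4.03e50 J/m³.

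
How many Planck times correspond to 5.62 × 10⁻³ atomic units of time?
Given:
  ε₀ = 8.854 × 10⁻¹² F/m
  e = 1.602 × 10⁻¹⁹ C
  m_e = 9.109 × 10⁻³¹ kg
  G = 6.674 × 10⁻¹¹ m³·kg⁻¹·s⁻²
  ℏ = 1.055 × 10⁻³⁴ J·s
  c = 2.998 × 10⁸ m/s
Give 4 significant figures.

2.525 × 10²⁴

atomic unit of time: τ_au = (4πε₀)²ℏ³/(m_e e⁴) = 2.423 × 10⁻¹⁷ s
Planck time: t_P = √(ℏG/c⁵) = 5.392 × 10⁻⁴⁴ s
5.62 × 10⁻³ × 2.423 × 10⁻¹⁷ / 5.392 × 10⁻⁴⁴ = 2.525 × 10²⁴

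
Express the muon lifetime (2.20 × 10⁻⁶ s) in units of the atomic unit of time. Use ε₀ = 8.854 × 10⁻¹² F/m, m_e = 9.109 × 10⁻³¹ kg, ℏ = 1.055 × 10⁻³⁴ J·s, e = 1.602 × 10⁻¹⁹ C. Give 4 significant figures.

9.080 × 10¹⁰

atomic unit of time: τ_au = (4πε₀)²ℏ³/(m_e e⁴) = 2.423 × 10⁻¹⁷ s.
2.20 × 10⁻⁶ / 2.423 × 10⁻¹⁷ = 9.080 × 10¹⁰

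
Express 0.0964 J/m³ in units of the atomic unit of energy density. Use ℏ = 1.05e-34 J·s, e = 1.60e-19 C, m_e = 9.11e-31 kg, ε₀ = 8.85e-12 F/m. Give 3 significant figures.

atomic unit of energy density: u_au = E_h/a₀³ = m_e⁴e¹⁰/((4πε₀)⁵ℏ⁸) = 3.01e13 J/m³.
0.0964 / 3.01e13 = 3.20e-15

3.20e-15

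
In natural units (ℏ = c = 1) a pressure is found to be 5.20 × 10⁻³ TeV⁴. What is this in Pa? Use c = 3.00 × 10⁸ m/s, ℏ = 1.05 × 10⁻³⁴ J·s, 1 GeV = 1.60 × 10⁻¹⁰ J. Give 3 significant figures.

Pressure is [E]/[L]³ = [E]⁴/(ℏc)³.
1 GeV⁴ → 1/(ℏc)³ × (1 GeV in J)⁴ = 2.10 × 10³⁷ Pa.
Convert the energy scale: 5.20 × 10⁻³ TeV⁴ = 5.20 × 10⁹ GeV⁴.
Result: 5.20 × 10⁹ × 2.10 × 10³⁷ = 1.09 × 10⁴⁷ Pa.

1.09 × 10⁴⁷ Pa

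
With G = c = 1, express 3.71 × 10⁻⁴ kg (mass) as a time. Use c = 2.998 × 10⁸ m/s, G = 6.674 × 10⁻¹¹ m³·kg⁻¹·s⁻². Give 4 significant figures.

9.189 × 10⁻⁴⁰ s

Mass → time via G/c³.
3.71 × 10⁻⁴ kg × (G/c³) = 9.189 × 10⁻⁴⁰ s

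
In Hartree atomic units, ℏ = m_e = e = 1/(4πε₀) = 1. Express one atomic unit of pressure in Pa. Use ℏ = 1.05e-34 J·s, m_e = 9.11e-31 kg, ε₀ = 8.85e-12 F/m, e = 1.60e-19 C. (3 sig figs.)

The unique combination of the constants set to 1 with dimensions of pressure is P_au = E_h/a₀³ = m_e⁴e¹⁰/((4πε₀)⁵ℏ⁸).
E_h = 4.38e-18 J
a₀ = 5.26e-11 m
E_h/a₀³ = 3.01e13 Pa

3.01e13 Pa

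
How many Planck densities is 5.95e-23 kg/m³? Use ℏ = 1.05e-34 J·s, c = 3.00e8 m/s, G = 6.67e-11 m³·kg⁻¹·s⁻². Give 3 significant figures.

1.14e-119

Planck density: ρ_P = c⁵/(ℏG²) = 5.20e96 kg/m³.
5.95e-23 / 5.20e96 = 1.14e-119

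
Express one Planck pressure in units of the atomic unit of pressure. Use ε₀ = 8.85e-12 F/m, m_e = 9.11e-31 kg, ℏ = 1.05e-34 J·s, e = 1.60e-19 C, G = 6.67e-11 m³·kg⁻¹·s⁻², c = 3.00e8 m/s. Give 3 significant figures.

1.55e100

Planck pressure: p_P = c⁷/(ℏG²) = 4.68e113 Pa
atomic unit of pressure: P_au = E_h/a₀³ = m_e⁴e¹⁰/((4πε₀)⁵ℏ⁸) = 3.01e13 Pa
ratio = 4.68e113 / 3.01e13 = 1.55e100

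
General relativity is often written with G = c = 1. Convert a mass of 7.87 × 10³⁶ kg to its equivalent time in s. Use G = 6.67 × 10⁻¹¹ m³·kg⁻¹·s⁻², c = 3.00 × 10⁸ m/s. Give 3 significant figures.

19.4 s

Mass → time via G/c³.
7.87 × 10³⁶ kg × (G/c³) = 19.4 s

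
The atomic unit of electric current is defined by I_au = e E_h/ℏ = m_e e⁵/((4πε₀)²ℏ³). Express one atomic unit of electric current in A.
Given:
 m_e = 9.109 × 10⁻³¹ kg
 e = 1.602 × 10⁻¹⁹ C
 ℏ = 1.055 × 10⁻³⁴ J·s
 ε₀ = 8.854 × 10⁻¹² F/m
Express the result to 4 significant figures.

6.612 × 10⁻³ A

I_au = e E_h/ℏ = m_e e⁵/((4πε₀)²ℏ³)
E_h = 4.354 × 10⁻¹⁸ J
e·E_h/ℏ = 6.612 × 10⁻³ A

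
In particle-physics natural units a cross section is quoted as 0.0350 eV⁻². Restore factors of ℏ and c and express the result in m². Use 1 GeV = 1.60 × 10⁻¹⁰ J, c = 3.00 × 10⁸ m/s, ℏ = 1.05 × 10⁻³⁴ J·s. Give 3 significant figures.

Area is [L]² = [E]⁻²·(ℏc)²; restore (ℏc)².
1 GeV⁻² → (ℏc)² × (1 GeV in J)⁻² = 3.88 × 10⁻³² m².
Convert the energy scale: 0.0350 eV⁻² = 3.50 × 10¹⁶ GeV⁻².
Result: 3.50 × 10¹⁶ × 3.88 × 10⁻³² = 1.36 × 10⁻¹⁵ m².

1.36 × 10⁻¹⁵ m²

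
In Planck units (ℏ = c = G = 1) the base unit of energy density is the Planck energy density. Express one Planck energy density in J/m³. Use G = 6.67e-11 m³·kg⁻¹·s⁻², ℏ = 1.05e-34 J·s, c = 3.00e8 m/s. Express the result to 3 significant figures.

4.68e113 J/m³

u_P = c⁷/(ℏG²)
  = 2.19e59 / 4.67e-55
  = 4.68e113 J/m³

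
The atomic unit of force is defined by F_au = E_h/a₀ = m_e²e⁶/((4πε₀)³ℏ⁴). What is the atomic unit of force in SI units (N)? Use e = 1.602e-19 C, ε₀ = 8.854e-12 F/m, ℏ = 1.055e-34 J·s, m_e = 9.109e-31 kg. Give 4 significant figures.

F_au = E_h/a₀ = m_e²e⁶/((4πε₀)³ℏ⁴)
E_h = 4.354e-18 J
a₀ = 5.297e-11 m
E_h/a₀ = 8.220e-8 N

8.220e-8 N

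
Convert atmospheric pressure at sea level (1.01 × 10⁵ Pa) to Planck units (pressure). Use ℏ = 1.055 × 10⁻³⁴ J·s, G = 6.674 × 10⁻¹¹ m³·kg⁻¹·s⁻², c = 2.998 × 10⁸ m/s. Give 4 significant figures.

2.180 × 10⁻¹⁰⁹

Planck pressure: p_P = c⁷/(ℏG²) = 4.632 × 10¹¹³ Pa.
1.01 × 10⁵ / 4.632 × 10¹¹³ = 2.180 × 10⁻¹⁰⁹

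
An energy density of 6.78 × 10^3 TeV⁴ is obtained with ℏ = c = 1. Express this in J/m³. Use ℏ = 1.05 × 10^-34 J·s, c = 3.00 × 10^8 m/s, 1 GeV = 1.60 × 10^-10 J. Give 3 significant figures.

[E]/[L]³ = [E]⁴/(ℏc)³; restore (ℏc)⁻³.
1 GeV⁴ → 1/(ℏc)³ × (1 GeV in J)⁴ = 2.10 × 10^37 J/m³.
Convert the energy scale: 6.78 × 10^3 TeV⁴ = 6.78 × 10^15 GeV⁴.
Result: 6.78 × 10^15 × 2.10 × 10^37 = 1.42 × 10^53 J/m³.

1.42 × 10^53 J/m³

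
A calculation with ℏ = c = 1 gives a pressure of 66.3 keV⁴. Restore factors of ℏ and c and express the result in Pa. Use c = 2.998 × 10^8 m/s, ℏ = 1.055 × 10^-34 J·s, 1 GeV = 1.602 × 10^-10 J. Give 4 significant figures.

Pressure is [E]/[L]³ = [E]⁴/(ℏc)³.
1 GeV⁴ → 1/(ℏc)³ × (1 GeV in J)⁴ = 2.082 × 10^37 Pa.
Convert the energy scale: 66.3 keV⁴ = 6.63 × 10^-23 GeV⁴.
Result: 6.63 × 10^-23 × 2.082 × 10^37 = 1.380 × 10^15 Pa.

1.380 × 10^15 Pa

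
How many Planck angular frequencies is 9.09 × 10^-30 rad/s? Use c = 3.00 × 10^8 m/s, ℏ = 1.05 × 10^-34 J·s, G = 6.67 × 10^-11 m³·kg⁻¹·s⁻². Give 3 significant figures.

Planck angular frequency: ω_P = √(c⁵/(ℏG)) = 1.86 × 10^43 rad/s.
9.09 × 10^-30 / 1.86 × 10^43 = 4.88 × 10^-73

4.88 × 10^-73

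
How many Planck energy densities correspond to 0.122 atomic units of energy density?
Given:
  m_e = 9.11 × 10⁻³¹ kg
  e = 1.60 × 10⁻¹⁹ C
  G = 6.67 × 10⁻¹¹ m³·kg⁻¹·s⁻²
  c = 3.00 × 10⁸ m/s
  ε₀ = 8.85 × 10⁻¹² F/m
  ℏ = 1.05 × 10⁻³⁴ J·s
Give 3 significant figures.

atomic unit of energy density: u_au = E_h/a₀³ = m_e⁴e¹⁰/((4πε₀)⁵ℏ⁸) = 3.01 × 10¹³ J/m³
Planck energy density: u_P = c⁷/(ℏG²) = 4.68 × 10¹¹³ J/m³
0.122 × 3.01 × 10¹³ / 4.68 × 10¹¹³ = 7.85 × 10⁻¹⁰²

7.85 × 10⁻¹⁰²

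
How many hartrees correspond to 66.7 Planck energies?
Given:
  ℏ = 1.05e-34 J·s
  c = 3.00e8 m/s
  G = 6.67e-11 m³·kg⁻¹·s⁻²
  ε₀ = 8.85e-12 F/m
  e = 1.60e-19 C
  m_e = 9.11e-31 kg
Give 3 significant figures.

2.98e28

Planck energy: E_P = √(ℏc⁵/G) = 1.96e9 J
hartree: E_h = m_e e⁴/(4πε₀ℏ)² = 4.38e-18 J
66.7 × 1.96e9 / 4.38e-18 = 2.98e28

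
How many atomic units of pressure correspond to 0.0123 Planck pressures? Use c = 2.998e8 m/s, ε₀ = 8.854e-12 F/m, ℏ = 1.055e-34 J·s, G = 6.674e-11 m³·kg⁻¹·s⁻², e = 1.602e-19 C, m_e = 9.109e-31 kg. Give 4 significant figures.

1.945e98

Planck pressure: p_P = c⁷/(ℏG²) = 4.632e113 Pa
atomic unit of pressure: P_au = E_h/a₀³ = m_e⁴e¹⁰/((4πε₀)⁵ℏ⁸) = 2.929e13 Pa
0.0123 × 4.632e113 / 2.929e13 = 1.945e98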